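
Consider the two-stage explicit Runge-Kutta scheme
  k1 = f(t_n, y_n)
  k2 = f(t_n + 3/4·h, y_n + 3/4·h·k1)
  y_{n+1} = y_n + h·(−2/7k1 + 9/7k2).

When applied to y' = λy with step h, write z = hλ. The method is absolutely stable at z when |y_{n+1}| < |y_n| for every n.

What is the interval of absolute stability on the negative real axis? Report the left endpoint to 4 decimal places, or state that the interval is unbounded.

(-1.0370, 0).

Test eqn y'=λy, z=hλ:
  k1=λy_n ⇒ h·k1=z·y_n;  k2=λ(1+3/4z)y_n ⇒ h·k2=z(1+3/4z)y_n
  y_{n+1}/y_n = 1 − 2/7z + 9/7z(1+3/4z) = 1 + z + 27/28z²
  Hence R(z) = 1 + z + 27/28z².

Need |R(x)|<1, x<0.
x=-1: |R|=0.9643
R=1: x+27/28x²=0 ⇒ x=−28/27=-1.0370; min R=1−1/(4·27/28)=0.7407>−1
Confirm numerically:
  x=-0.814: |R|=0.82493 <1
  x=-0.696: |R|=0.77112 <1
  x=-0.627: |R|=0.75209 <1
  x=-1.401: |R|=1.49170 >1
  x=-1.148: |R|=1.12284 >1
Stable set (-1.0370, 0).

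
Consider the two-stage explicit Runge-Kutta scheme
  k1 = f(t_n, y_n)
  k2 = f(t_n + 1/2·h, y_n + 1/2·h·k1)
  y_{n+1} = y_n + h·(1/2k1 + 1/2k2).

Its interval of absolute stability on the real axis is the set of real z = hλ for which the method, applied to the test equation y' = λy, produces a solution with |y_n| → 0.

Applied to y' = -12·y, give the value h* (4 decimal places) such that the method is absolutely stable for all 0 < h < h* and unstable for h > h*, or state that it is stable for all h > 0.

With y'=λy (z=hλ):
  k1=λy_n ⇒ h·k1=z·y_n;  k2=λ(1+1/2z)y_n ⇒ h·k2=z(1+1/2z)y_n
  y_{n+1}/y_n = 1 + 1/2z + 1/2z(1+1/2z) = 1 + z + 1/4z²
  so R(z) = 1 + z + 1/4z².

Boundary: |R(x)|=1, x<0.
x=-0.85: |R|=0.3306
R=1: x+1/4x²=0 ⇒ x=−4=-4.0000; min R=1−1/(4·1/4)=0.0000>−1
Confirm numerically:
  x=-3.255: |R|=0.39376 <1
  x=-2.622: |R|=0.09672 <1
  x=-1.619: |R|=0.03629 <1
  x=-4.529: |R|=1.59896 >1
  x=-4.353: |R|=1.38415 >1
So |R|<1 on (-4.0000, 0).

(-4.0000,0); λ=-12 ⇒ h* = (4)/12 = 0.3333.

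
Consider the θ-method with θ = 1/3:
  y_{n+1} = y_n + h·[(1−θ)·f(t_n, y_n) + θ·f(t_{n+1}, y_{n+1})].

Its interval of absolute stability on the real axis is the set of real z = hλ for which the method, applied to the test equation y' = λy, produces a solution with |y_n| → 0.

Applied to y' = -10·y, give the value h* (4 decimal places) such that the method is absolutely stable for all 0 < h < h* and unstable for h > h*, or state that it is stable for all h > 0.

On y'=λy, z=hλ:
  y_{n+1} = y_n + z·[2/3·y_n + 1/3·y_{n+1}] ⇒ (1 − 1/3z)y_{n+1} = (1 + 2/3z)y_n
  so R(z) = (1 + 2/3z)/(1 − 1/3z).

Find x<0 with |R(x)|<1.
x=-1.6: |R|=0.0435
R=−1: 1+2/3x = −1+1/3x ⇒ -1/3x=2 ⇒ x=2/(-1/3)=-6.0000
Confirm numerically:
  x=-5.843: |R|=0.98225 <1
  x=-4.741: |R|=0.83736 <1
  x=-4.249: |R|=0.75845 <1
  x=-2.499: |R|=0.36334 <1
  x=-6.347: |R|=1.03712 >1
  x=-6.169: |R|=1.01843 >1
  x=-6.114: |R|=1.01251 >1
Interval (-6.0000, 0).

(-6.0000,0); λ=-10 ⇒ h* = (6)/10 = 0.6000.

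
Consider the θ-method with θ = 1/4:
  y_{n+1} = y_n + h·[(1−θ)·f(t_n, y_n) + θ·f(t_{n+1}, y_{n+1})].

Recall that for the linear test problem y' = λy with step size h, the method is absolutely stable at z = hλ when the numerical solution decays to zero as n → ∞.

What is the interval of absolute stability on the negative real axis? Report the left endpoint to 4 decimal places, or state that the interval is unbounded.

Set f=λy, z=hλ:
  y_{n+1} = y_n + z·[3/4·y_n + 1/4·y_{n+1}] ⇒ (1 − 1/4z)y_{n+1} = (1 + 3/4z)y_n
  Hence R(z) = (1 + 3/4z)/(1 − 1/4z).

Solve |R(x)|<1 on ℝ⁻.
x=-1.76: |R|=0.2222
R=−1: 1+3/4x = −1+1/4x ⇒ -1/2x=2 ⇒ x=2/(-1/2)=-4.0000
Confirm numerically:
  x=-3.963: |R|=0.99071 <1
  x=-3.567: |R|=0.88556 <1
  x=-3.018: |R|=0.72015 <1
  x=-4.469: |R|=1.11076 >1
  x=-4.403: |R|=1.09592 >1
  x=-4.135: |R|=1.03319 >1
Interval (-4.0000, 0).

z∈(-4.0000,0).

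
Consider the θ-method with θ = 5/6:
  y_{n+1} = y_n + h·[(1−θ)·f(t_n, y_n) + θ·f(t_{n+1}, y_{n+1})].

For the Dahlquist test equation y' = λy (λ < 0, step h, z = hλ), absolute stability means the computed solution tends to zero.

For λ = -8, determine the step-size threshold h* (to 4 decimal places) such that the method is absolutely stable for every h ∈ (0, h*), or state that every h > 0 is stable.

With y'=λy (z=hλ):
  y_{n+1} = y_n + z·[1/6·y_n + 5/6·y_{n+1}] ⇒ (1 − 5/6z)y_{n+1} = (1 + 1/6z)y_n
  ⇒ R(z) = (1 + 1/6z)/(1 − 5/6z).

Solve |R(x)|<1 on ℝ⁻.
x=-0.37: |R|=0.7172
x=-2: |R|=0.2500
x=-10: |R|=0.0714
x=-100: |R|=0.1858
θ=5/6≥1/2 ⇒ |1+1/6x|<|1−5/6x| ∀x<0 ⇒ interval (−∞,0).

(−∞, 0) — no finite endpoint. Any h>0 works for λ=-8.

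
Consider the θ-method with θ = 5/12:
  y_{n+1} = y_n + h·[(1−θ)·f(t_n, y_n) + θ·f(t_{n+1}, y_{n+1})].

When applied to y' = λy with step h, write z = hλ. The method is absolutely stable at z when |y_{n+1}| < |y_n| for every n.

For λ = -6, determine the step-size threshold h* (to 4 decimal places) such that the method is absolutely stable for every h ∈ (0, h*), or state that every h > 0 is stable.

(-12.0000,0); λ=-6 ⇒ h* = (12)/6 = 2.0000.

Set f=λy, z=hλ:
  y_{n+1} = y_n + z·[7/12·y_n + 5/12·y_{n+1}] ⇒ (1 − 5/12z)y_{n+1} = (1 + 7/12z)y_n
  Hence R(z) = (1 + 7/12z)/(1 − 5/12z).

Solve |R(x)|<1 on ℝ⁻.
x=-0.53: |R|=0.5659
R=−1: 1+7/12x = −1+5/12x ⇒ -1/6x=2 ⇒ x=2/(-1/6)=-12.0000
Confirm numerically:
  x=-11.272: |R|=0.97870 <1
  x=-11.189: |R|=0.97613 <1
  x=-6.369: |R|=0.74314 <1
  x=-12.504: |R|=1.01353 >1
  x=-12.210: |R|=1.00575 >1
So |R|<1 on (-12.0000, 0).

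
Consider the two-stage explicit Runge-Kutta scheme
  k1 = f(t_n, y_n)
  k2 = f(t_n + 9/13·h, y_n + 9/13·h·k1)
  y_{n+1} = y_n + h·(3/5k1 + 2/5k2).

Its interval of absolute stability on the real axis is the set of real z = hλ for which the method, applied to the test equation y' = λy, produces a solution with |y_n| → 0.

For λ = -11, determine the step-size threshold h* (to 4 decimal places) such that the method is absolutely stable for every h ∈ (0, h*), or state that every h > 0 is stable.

(-3.6111,0); λ=-11 ⇒ h* = (65/18)/11 = 0.3283.

On y'=λy, z=hλ:
  k1=λy_n ⇒ h·k1=z·y_n;  k2=λ(1+9/13z)y_n ⇒ h·k2=z(1+9/13z)y_n
  y_{n+1}/y_n = 1 + 3/5z + 2/5z(1+9/13z) = 1 + z + 18/65z²
  Hence R(z) = 1 + z + 18/65z².

Boundary: |R(x)|=1, x<0.
x=-0.54: |R|=0.5408
R=1: x+18/65x²=0 ⇒ x=−65/18=-3.6111; min R=1−1/(4·18/65)=0.0972>−1
Confirm numerically:
  x=-3.371: |R|=0.77585 <1
  x=-3.159: |R|=0.60449 <1
  x=-2.515: |R|=0.23660 <1
  x=-4.120: |R|=1.58060 >1
  x=-3.943: |R|=1.36239 >1
Stable set (-3.6111, 0).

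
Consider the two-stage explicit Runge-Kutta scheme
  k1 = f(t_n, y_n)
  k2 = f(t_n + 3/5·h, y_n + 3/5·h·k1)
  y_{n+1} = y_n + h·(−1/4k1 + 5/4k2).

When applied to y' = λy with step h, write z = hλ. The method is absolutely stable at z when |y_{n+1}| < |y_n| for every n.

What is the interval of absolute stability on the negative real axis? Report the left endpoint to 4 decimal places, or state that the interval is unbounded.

Set f=λy, z=hλ:
  k1=λy_n ⇒ h·k1=z·y_n;  k2=λ(1+3/5z)y_n ⇒ h·k2=z(1+3/5z)y_n
  y_{n+1}/y_n = 1 − 1/4z + 5/4z(1+3/5z) = 1 + z + 3/4z²
  ⇒ R(z) = 1 + z + 3/4z².

Solve |R(x)|<1 on ℝ⁻.
x=-0.33: |R|=0.7517
R=1: x+3/4x²=0 ⇒ x=−4/3=-1.3333; min R=1−1/(4·3/4)=0.6667>−1
Confirm numerically:
  x=-1.162: |R|=0.85068 <1
  x=-1.064: |R|=0.78507 <1
  x=-0.816: |R|=0.68339 <1
  x=-0.635: |R|=0.66742 <1
  x=-1.907: |R|=1.82049 >1
  x=-1.614: |R|=1.33975 >1
So |R|<1 on (-1.3333, 0).

(-1.3333, 0).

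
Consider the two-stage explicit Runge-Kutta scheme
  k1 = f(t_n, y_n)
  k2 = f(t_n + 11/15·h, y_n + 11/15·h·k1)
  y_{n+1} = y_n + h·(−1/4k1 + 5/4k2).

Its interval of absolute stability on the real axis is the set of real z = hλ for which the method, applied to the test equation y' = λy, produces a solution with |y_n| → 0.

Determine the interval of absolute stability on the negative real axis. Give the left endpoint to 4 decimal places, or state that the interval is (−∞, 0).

With y'=λy (z=hλ):
  k1=λy_n ⇒ h·k1=z·y_n;  k2=λ(1+11/15z)y_n ⇒ h·k2=z(1+11/15z)y_n
  y_{n+1}/y_n = 1 − 1/4z + 5/4z(1+11/15z) = 1 + z + 11/12z²
  so R(z) = 1 + z + 11/12z².

Need |R(x)|<1, x<0.
x=-1.53: |R|=1.6158
R=1: x+11/12x²=0 ⇒ x=−12/11=-1.0909; min R=1−1/(4·11/12)=0.7273>−1
Confirm numerically:
  x=-0.810: |R|=0.79143 <1
  x=-0.779: |R|=0.77727 <1
  x=-0.735: |R|=0.76021 <1
  x=-0.549: |R|=0.72728 <1
  x=-1.514: |R|=1.58718 >1
  x=-1.427: |R|=1.43963 >1
  x=-1.387: |R|=1.37645 >1
Stable set (-1.0909, 0).

(-1.0909, 0).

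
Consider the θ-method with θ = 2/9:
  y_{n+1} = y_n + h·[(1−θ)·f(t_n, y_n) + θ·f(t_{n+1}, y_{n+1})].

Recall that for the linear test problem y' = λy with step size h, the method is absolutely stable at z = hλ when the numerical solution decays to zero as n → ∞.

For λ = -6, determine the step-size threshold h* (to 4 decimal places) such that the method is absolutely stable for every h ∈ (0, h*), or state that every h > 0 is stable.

(-3.6000,0); λ=-6 ⇒ h* = (18/5)/6 = 0.6000.

On y'=λy, z=hλ:
  y_{n+1} = y_n + z·[7/9·y_n + 2/9·y_{n+1}] ⇒ (1 − 2/9z)y_{n+1} = (1 + 7/9z)y_n
  R(z) = (1 + 7/9z)/(1 − 2/9z).

Solve |R(x)|<1 on ℝ⁻.
x=-0.49: |R|=0.5581
R=−1: 1+7/9x = −1+2/9x ⇒ -5/9x=2 ⇒ x=2/(-5/9)=-3.6000
Confirm numerically:
  x=-2.743: |R|=0.70420 <1
  x=-2.645: |R|=0.66585 <1
  x=-2.496: |R|=0.60549 <1
  x=-2.254: |R|=0.50178 <1
  x=-4.037: |R|=1.12797 >1
  x=-4.036: |R|=1.12769 >1
So |R|<1 on (-3.6000, 0).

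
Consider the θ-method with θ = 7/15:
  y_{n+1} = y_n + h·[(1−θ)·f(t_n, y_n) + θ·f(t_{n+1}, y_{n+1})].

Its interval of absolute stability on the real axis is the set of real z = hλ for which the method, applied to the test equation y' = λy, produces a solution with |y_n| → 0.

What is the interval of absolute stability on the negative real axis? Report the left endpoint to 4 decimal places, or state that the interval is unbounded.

Set f=λy, z=hλ:
  y_{n+1} = y_n + z·[8/15·y_n + 7/15·y_{n+1}] ⇒ (1 − 7/15z)y_{n+1} = (1 + 8/15z)y_n
  R(z) = (1 + 8/15z)/(1 − 7/15z).

Find x<0 with |R(x)|<1.
x=-1.38: |R|=0.1606
R=−1: 1+8/15x = −1+7/15x ⇒ -1/15x=2 ⇒ x=2/(-1/15)=-30.0000
Confirm numerically:
  x=-26.230: |R|=0.98102 <1
  x=-25.991: |R|=0.97964 <1
  x=-15.540: |R|=0.88318 <1
  x=-30.443: |R|=1.00194 >1
  x=-30.107: |R|=1.00047 >1
So |R|<1 on (-30.0000, 0).

(-30.0000, 0).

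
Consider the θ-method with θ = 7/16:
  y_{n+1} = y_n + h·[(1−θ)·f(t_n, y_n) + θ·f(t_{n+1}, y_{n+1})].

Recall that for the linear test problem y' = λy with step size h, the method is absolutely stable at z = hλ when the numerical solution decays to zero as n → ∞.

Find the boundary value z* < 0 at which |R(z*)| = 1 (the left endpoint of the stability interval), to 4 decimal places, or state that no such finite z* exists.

Test eqn y'=λy, z=hλ:
  y_{n+1} = y_n + z·[9/16·y_n + 7/16·y_{n+1}] ⇒ (1 − 7/16z)y_{n+1} = (1 + 9/16z)y_n
  ⇒ R(z) = (1 + 9/16z)/(1 − 7/16z).

Find x<0 with |R(x)|<1.
x=-0.89: |R|=0.3594
R=−1: 1+9/16x = −1+7/16x ⇒ -1/8x=2 ⇒ x=2/(-1/8)=-16.0000
Confirm numerically:
  x=-15.421: |R|=0.99066 <1
  x=-15.168: |R|=0.98638 <1
  x=-13.044: |R|=0.94491 <1
  x=-16.285: |R|=1.00438 >1
  x=-16.105: |R|=1.00163 >1
Stable set (-16.0000, 0).

left endpoint -16.0000.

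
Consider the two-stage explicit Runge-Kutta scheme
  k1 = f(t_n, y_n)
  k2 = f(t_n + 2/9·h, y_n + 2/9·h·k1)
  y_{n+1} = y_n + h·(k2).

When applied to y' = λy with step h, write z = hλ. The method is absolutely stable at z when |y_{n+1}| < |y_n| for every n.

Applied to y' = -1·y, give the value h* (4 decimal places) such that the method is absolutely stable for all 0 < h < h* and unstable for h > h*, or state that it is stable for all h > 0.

(-4.5000,0); λ=-1 ⇒ h* = (9/2)/1 = 4.5000.

On y'=λy, z=hλ:
  k1=λy_n ⇒ h·k1=z·y_n;  k2=λ(1+2/9z)y_n ⇒ h·k2=z(1+2/9z)y_n
  y_{n+1}/y_n = 1 + z(1+2/9z) = 1 + z + 2/9z²
  ⇒ R(z) = 1 + z + 2/9z².

Find x<0 with |R(x)|<1.
x=-0.55: |R|=0.5172
R=1: x+2/9x²=0 ⇒ x=−9/2=-4.5000; min R=1−1/(4·2/9)=-0.1250>−1
Confirm numerically:
  x=-3.977: |R|=0.53778 <1
  x=-3.340: |R|=0.13902 <1
  x=-2.387: |R|=0.12083 <1
  x=-2.232: |R|=0.12493 <1
  x=-4.597: |R|=1.09909 >1
  x=-4.538: |R|=1.03832 >1
Stable set (-4.5000, 0).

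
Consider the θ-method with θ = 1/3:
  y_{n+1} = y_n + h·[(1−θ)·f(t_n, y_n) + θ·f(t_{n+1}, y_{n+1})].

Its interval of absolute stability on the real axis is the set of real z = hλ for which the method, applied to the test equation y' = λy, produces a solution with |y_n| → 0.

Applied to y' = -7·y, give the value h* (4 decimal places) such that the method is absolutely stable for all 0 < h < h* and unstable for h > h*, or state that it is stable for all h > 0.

Test eqn y'=λy, z=hλ:
  y_{n+1} = y_n + z·[2/3·y_n + 1/3·y_{n+1}] ⇒ (1 − 1/3z)y_{n+1} = (1 + 2/3z)y_n
  Hence R(z) = (1 + 2/3z)/(1 − 1/3z).

Solve |R(x)|<1 on ℝ⁻.
x=-0.95: |R|=0.2785
R=−1: 1+2/3x = −1+1/3x ⇒ -1/3x=2 ⇒ x=2/(-1/3)=-6.0000
Confirm numerically:
  x=-4.763: |R|=0.84065 <1
  x=-3.543: |R|=0.62448 <1
  x=-2.948: |R|=0.48689 <1
  x=-2.780: |R|=0.44291 <1
  x=-6.311: |R|=1.03340 >1
  x=-6.155: |R|=1.01693 >1
  x=-6.107: |R|=1.01175 >1
Interval (-6.0000, 0).

(-6.0000,0); λ=-7 ⇒ h* = (6)/7 = 0.8571.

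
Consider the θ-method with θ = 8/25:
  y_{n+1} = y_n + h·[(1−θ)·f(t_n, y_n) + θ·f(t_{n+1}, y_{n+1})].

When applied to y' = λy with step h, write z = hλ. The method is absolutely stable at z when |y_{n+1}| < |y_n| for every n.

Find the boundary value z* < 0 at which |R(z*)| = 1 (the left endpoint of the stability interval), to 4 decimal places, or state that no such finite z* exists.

Test eqn y'=λy, z=hλ:
  y_{n+1} = y_n + z·[17/25·y_n + 8/25·y_{n+1}] ⇒ (1 − 8/25z)y_{n+1} = (1 + 17/25z)y_n
  ⇒ R(z) = (1 + 17/25z)/(1 − 8/25z).

Solve |R(x)|<1 on ℝ⁻.
x=-0.69: |R|=0.4348
R=−1: 1+17/25x = −1+8/25x ⇒ -9/25x=2 ⇒ x=2/(-9/25)=-5.5556
Confirm numerically:
  x=-4.766: |R|=0.88744 <1
  x=-4.302: |R|=0.81012 <1
  x=-3.352: |R|=0.61726 <1
  x=-3.293: |R|=0.60340 <1
  x=-6.127: |R|=1.06948 >1
  x=-5.811: |R|=1.03216 >1
So |R|<1 on (-5.5556, 0).

z* = -5.5556.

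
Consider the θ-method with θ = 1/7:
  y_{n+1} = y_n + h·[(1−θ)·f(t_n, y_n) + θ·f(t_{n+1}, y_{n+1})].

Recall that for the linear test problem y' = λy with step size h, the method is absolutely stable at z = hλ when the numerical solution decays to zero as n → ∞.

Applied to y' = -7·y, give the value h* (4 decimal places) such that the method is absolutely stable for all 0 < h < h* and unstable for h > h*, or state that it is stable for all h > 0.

(-2.8000,0); λ=-7 ⇒ h* = (14/5)/7 = 0.4000.

On y'=λy, z=hλ:
  y_{n+1} = y_n + z·[6/7·y_n + 1/7·y_{n+1}] ⇒ (1 − 1/7z)y_{n+1} = (1 + 6/7z)y_n
  Hence R(z) = (1 + 6/7z)/(1 − 1/7z).

Boundary: |R(x)|=1, x<0.
x=-1.17: |R|=0.0024
R=−1: 1+6/7x = −1+1/7x ⇒ -5/7x=2 ⇒ x=2/(-5/7)=-2.8000
Confirm numerically:
  x=-2.435: |R|=0.80657 <1
  x=-2.168: |R|=0.65532 <1
  x=-1.667: |R|=0.34637 <1
  x=-1.590: |R|=0.29569 <1
  x=-3.246: |R|=1.21765 >1
  x=-2.825: |R|=1.01272 >1
So |R|<1 on (-2.8000, 0).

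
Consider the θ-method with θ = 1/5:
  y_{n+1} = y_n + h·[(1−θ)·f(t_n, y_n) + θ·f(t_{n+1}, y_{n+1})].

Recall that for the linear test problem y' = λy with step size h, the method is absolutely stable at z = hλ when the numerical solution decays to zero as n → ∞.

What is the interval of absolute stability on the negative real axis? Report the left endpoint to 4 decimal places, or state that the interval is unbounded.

(-3.3333, 0).

With y'=λy (z=hλ):
  y_{n+1} = y_n + z·[4/5·y_n + 1/5·y_{n+1}] ⇒ (1 − 1/5z)y_{n+1} = (1 + 4/5z)y_n
  Hence R(z) = (1 + 4/5z)/(1 − 1/5z).

Boundary: |R(x)|=1, x<0.
x=-0.79: |R|=0.3178
R=−1: 1+4/5x = −1+1/5x ⇒ -3/5x=2 ⇒ x=2/(-3/5)=-3.3333
Confirm numerically:
  x=-2.703: |R|=0.75451 <1
  x=-2.103: |R|=0.48036 <1
  x=-1.646: |R|=0.23834 <1
  x=-1.450: |R|=0.12403 <1
  x=-3.863: |R|=1.17928 >1
  x=-3.672: |R|=1.11716 >1
  x=-3.650: |R|=1.10983 >1
So |R|<1 on (-3.3333, 0).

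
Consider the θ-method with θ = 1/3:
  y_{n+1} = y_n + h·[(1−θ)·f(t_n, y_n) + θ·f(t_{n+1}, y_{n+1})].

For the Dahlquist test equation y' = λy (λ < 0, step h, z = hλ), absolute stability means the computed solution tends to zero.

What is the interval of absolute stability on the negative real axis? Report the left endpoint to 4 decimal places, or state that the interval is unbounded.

z∈(-6.0000,0).

On y'=λy, z=hλ:
  y_{n+1} = y_n + z·[2/3·y_n + 1/3·y_{n+1}] ⇒ (1 − 1/3z)y_{n+1} = (1 + 2/3z)y_n
  ⇒ R(z) = (1 + 2/3z)/(1 − 1/3z).

Find x<0 with |R(x)|<1.
x=-1.62: |R|=0.0519
R=−1: 1+2/3x = −1+1/3x ⇒ -1/3x=2 ⇒ x=2/(-1/3)=-6.0000
Confirm numerically:
  x=-5.666: |R|=0.96146 <1
  x=-4.944: |R|=0.86707 <1
  x=-4.099: |R|=0.73222 <1
  x=-3.988: |R|=0.71208 <1
  x=-6.420: |R|=1.04459 >1
  x=-6.241: |R|=1.02608 >1
  x=-6.084: |R|=1.00925 >1
Interval (-6.0000, 0).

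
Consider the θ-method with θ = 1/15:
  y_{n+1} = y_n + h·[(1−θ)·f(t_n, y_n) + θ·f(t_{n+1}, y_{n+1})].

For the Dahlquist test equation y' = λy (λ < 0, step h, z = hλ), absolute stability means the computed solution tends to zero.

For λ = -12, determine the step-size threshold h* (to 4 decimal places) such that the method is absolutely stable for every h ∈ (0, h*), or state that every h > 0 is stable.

On y'=λy, z=hλ:
  y_{n+1} = y_n + z·[14/15·y_n + 1/15·y_{n+1}] ⇒ (1 − 1/15z)y_{n+1} = (1 + 14/15z)y_n
  ⇒ R(z) = (1 + 14/15z)/(1 − 1/15z).

Solve |R(x)|<1 on ℝ⁻.
x=-1.54: |R|=0.3966
R=−1: 1+14/15x = −1+1/15x ⇒ -13/15x=2 ⇒ x=2/(-13/15)=-2.3077
Confirm numerically:
  x=-2.100: |R|=0.84211 <1
  x=-1.707: |R|=0.53259 <1
  x=-1.332: |R|=0.22337 <1
  x=-1.222: |R|=0.12995 <1
  x=-2.870: |R|=1.40907 >1
  x=-2.788: |R|=1.35102 >1
  x=-2.398: |R|=1.06748 >1
So |R|<1 on (-2.3077, 0).

(-2.3077,0); λ=-12 ⇒ h* = (30/13)/12 = 0.1923.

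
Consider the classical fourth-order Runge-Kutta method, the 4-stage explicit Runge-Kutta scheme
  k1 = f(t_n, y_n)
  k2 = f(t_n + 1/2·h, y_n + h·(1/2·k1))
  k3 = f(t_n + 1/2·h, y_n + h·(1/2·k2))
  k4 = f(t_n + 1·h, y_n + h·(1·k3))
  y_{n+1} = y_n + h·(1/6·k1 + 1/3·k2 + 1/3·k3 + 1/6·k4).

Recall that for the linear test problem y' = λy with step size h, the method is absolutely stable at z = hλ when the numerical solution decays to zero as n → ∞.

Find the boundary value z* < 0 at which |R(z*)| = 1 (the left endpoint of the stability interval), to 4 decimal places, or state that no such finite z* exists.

z* = -2.7853.

Set f=λy, z=hλ:
  order 4, 4-stage ⇒ R(z)=1+z+z^2/2+z^3/6+z^4/24
  (e.g. R(-0.97)=0.38523, |R|=0.38523)

Boundary: |R(x)|=1, x<0.
x=-0.97: |R|=0.3852
|R(-2.46)|=0.6106 |R(-2.34)|=0.5116 |R(-1.73)|=0.2767
Bisect:
  x_lo=-3.6807 |R|=3.4296  x_hi=-0.1269 |R|=0.8808
  mid=-1.90381 |R|=0.30575 →hi
  mid=-2.79225 |R|=1.01054 →lo
  mid=-2.34803 |R|=0.51755 →hi
  mid=-2.57014 |R|=0.72120 →hi
  mid=-2.68120 |R|=0.85407 →hi
  mid=-2.73673 |R|=0.92921 →hi
  mid=-2.76449 |R|=0.96908 →hi
  ...
  [-2.78531,-2.78509] ⇒ x*=-2.7853
Interval (-2.7853, 0).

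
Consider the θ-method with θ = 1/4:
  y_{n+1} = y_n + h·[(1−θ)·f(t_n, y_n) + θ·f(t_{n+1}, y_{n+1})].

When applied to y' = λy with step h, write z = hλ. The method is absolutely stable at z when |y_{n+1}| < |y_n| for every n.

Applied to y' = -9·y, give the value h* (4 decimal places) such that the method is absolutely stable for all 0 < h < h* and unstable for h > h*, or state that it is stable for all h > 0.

(-4.0000,0); λ=-9 ⇒ h* = (4)/9 = 0.4444.

With y'=λy (z=hλ):
  y_{n+1} = y_n + z·[3/4·y_n + 1/4·y_{n+1}] ⇒ (1 − 1/4z)y_{n+1} = (1 + 3/4z)y_n
  so R(z) = (1 + 3/4z)/(1 − 1/4z).

Boundary: |R(x)|=1, x<0.
x=-1.66: |R|=0.1731
R=−1: 1+3/4x = −1+1/4x ⇒ -1/2x=2 ⇒ x=2/(-1/2)=-4.0000
Confirm numerically:
  x=-3.191: |R|=0.77500 <1
  x=-2.374: |R|=0.48980 <1
  x=-2.370: |R|=0.48823 <1
  x=-4.509: |R|=1.11964 >1
  x=-4.400: |R|=1.09524 >1
Stable set (-4.0000, 0).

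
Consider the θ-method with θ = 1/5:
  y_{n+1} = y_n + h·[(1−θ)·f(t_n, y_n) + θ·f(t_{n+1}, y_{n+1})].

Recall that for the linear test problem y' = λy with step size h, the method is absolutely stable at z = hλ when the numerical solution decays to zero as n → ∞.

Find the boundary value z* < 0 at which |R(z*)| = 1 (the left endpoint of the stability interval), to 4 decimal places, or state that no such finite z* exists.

Set f=λy, z=hλ:
  y_{n+1} = y_n + z·[4/5·y_n + 1/5·y_{n+1}] ⇒ (1 − 1/5z)y_{n+1} = (1 + 4/5z)y_n
  so R(z) = (1 + 4/5z)/(1 − 1/5z).

Solve |R(x)|<1 on ℝ⁻.
x=-0.6: |R|=0.4643
R=−1: 1+4/5x = −1+1/5x ⇒ -3/5x=2 ⇒ x=2/(-3/5)=-3.3333
Confirm numerically:
  x=-3.285: |R|=0.98250 <1
  x=-2.800: |R|=0.79487 <1
  x=-2.598: |R|=0.70966 <1
  x=-3.914: |R|=1.19542 >1
  x=-3.602: |R|=1.09370 >1
So |R|<1 on (-3.3333, 0).

z* = -3.3333.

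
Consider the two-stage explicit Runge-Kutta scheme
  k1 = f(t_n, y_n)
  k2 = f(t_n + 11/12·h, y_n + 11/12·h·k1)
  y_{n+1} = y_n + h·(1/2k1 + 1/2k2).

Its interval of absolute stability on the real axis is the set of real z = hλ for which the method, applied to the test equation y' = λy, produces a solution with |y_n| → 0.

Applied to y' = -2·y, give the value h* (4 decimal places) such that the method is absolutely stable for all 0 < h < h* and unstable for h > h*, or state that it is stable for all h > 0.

(-2.1818,0); λ=-2 ⇒ h* = (24/11)/2 = 1.0909.

Test eqn y'=λy, z=hλ:
  k1=λy_n ⇒ h·k1=z·y_n;  k2=λ(1+11/12z)y_n ⇒ h·k2=z(1+11/12z)y_n
  y_{n+1}/y_n = 1 + 1/2z + 1/2z(1+11/12z) = 1 + z + 11/24z²
  so R(z) = 1 + z + 11/24z².

Need |R(x)|<1, x<0.
x=-0.91: |R|=0.4695
R=1: x+11/24x²=0 ⇒ x=−24/11=-2.1818; min R=1−1/(4·11/24)=0.4545>−1
Confirm numerically:
  x=-1.822: |R|=0.69952 <1
  x=-1.764: |R|=0.66219 <1
  x=-0.919: |R|=0.46809 <1
  x=-2.750: |R|=1.71615 >1
  x=-2.431: |R|=1.27764 >1
  x=-2.216: |R|=1.03472 >1
Interval (-2.1818, 0).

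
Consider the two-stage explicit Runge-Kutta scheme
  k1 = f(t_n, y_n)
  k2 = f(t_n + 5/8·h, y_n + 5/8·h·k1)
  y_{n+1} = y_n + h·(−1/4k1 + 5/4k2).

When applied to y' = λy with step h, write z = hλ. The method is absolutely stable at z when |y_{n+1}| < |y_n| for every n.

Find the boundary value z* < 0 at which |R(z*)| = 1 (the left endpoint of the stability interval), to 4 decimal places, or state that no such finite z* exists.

z* = -1.2800.

With y'=λy (z=hλ):
  k1=λy_n ⇒ h·k1=z·y_n;  k2=λ(1+5/8z)y_n ⇒ h·k2=z(1+5/8z)y_n
  y_{n+1}/y_n = 1 − 1/4z + 5/4z(1+5/8z) = 1 + z + 25/32z²
  Hence R(z) = 1 + z + 25/32z².

Boundary: |R(x)|=1, x<0.
x=-1.39: |R|=1.1195
R=1: x+25/32x²=0 ⇒ x=−32/25=-1.2800; min R=1−1/(4·25/32)=0.6800>−1
Confirm numerically:
  x=-1.216: |R|=0.93920 <1
  x=-0.662: |R|=0.68038 <1
  x=-0.612: |R|=0.68061 <1
  x=-0.540: |R|=0.68781 <1
  x=-1.745: |R|=1.63393 >1
  x=-1.489: |R|=1.24313 >1
  x=-1.398: |R|=1.12888 >1
So |R|<1 on (-1.2800, 0).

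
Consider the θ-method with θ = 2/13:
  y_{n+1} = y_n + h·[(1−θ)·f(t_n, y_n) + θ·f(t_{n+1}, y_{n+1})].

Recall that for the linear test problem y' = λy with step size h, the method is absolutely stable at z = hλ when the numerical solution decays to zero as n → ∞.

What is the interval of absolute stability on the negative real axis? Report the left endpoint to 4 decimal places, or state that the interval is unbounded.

With y'=λy (z=hλ):
  y_{n+1} = y_n + z·[11/13·y_n + 2/13·y_{n+1}] ⇒ (1 − 2/13z)y_{n+1} = (1 + 11/13z)y_n
  ⇒ R(z) = (1 + 11/13z)/(1 − 2/13z).

Find x<0 with |R(x)|<1.
x=-0.46: |R|=0.5704
R=−1: 1+11/13x = −1+2/13x ⇒ -9/13x=2 ⇒ x=2/(-9/13)=-2.8889
Confirm numerically:
  x=-2.689: |R|=0.90211 <1
  x=-2.656: |R|=0.88554 <1
  x=-2.201: |R|=0.64424 <1
  x=-1.301: |R|=0.08403 <1
  x=-3.446: |R|=1.25206 >1
  x=-2.924: |R|=1.01677 >1
Stable set (-2.8889, 0).

(-2.8889, 0).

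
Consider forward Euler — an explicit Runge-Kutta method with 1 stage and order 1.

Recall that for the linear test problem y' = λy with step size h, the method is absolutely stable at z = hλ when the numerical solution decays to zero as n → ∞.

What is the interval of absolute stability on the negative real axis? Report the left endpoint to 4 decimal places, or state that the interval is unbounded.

(-2.0000, 0).

With y'=λy (z=hλ):
  order 1, 1-stage ⇒ R(z)=1+z
  (e.g. R(-0.77)=0.23000, |R|=0.23000)

Find x<0 with |R(x)|<1.
x=-0.77: |R|=0.2300
|R(-2.23)|=1.2300 |R(-1.87)|=0.8700 |R(-0.75)|=0.2500
Bisect:
  x_lo=-2.7062 |R|=1.7062  x_hi=-0.2434 |R|=0.7566
  mid=-1.47481 |R|=0.47481 →hi
  mid=-2.09049 |R|=1.09049 →lo
  mid=-1.78265 |R|=0.78265 →hi
  mid=-1.93657 |R|=0.93657 →hi
  mid=-2.01353 |R|=1.01353 →lo
  mid=-1.97505 |R|=0.97505 →hi
  mid=-1.99429 |R|=0.99429 →hi
  mid=-2.00391 |R|=1.00391 →lo
  mid=-1.99910 |R|=0.99910 →hi
  mid=-2.00151 |R|=1.00151 →lo
  ...
  [-2.00000,-1.99985] ⇒ x*=-2.0000
Stable set (-2.0000, 0).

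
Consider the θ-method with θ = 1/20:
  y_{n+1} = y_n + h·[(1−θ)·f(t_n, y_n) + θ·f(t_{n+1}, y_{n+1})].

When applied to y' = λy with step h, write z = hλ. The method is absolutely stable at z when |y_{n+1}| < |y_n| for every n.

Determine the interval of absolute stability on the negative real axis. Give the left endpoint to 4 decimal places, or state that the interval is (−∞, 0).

Set f=λy, z=hλ:
  y_{n+1} = y_n + z·[19/20·y_n + 1/20·y_{n+1}] ⇒ (1 − 1/20z)y_{n+1} = (1 + 19/20z)y_n
  Hence R(z) = (1 + 19/20z)/(1 − 1/20z).

Find x<0 with |R(x)|<1.
x=-0.59: |R|=0.4269
R=−1: 1+19/20x = −1+1/20x ⇒ -9/10x=2 ⇒ x=2/(-9/10)=-2.2222
Confirm numerically:
  x=-2.036: |R|=0.84789 <1
  x=-1.941: |R|=0.76929 <1
  x=-1.470: |R|=0.36935 <1
  x=-2.501: |R|=1.22301 >1
  x=-2.431: |R|=1.16754 >1
  x=-2.332: |R|=1.08848 >1
Interval (-2.2222, 0).

z∈(-2.2222,0).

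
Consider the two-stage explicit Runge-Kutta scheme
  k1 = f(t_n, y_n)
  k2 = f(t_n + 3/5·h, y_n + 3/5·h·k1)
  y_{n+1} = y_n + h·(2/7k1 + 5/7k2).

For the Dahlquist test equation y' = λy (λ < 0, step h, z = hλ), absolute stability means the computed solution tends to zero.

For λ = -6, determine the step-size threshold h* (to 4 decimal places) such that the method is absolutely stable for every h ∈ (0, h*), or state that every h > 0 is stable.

(-2.3333,0); λ=-6 ⇒ h* = (7/3)/6 = 0.3889.

On y'=λy, z=hλ:
  k1=λy_n ⇒ h·k1=z·y_n;  k2=λ(1+3/5z)y_n ⇒ h·k2=z(1+3/5z)y_n
  y_{n+1}/y_n = 1 + 2/7z + 5/7z(1+3/5z) = 1 + z + 3/7z²
  Hence R(z) = 1 + z + 3/7z².

Find x<0 with |R(x)|<1.
x=-0.82: |R|=0.4682
R=1: x+3/7x²=0 ⇒ x=−7/3=-2.3333; min R=1−1/(4·3/7)=0.4167>−1
Confirm numerically:
  x=-1.977: |R|=0.69808 <1
  x=-1.881: |R|=0.63535 <1
  x=-1.110: |R|=0.41804 <1
  x=-1.109: |R|=0.41809 <1
  x=-2.870: |R|=1.66010 >1
  x=-2.853: |R|=1.63540 >1
  x=-2.434: |R|=1.10501 >1
Interval (-2.3333, 0).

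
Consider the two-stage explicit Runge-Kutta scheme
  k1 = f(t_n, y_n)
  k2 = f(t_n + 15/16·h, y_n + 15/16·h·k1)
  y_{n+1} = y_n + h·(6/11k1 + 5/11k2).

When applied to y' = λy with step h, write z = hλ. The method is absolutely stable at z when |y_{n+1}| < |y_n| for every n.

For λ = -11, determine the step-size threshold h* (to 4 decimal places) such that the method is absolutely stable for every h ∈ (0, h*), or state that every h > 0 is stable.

Test eqn y'=λy, z=hλ:
  k1=λy_n ⇒ h·k1=z·y_n;  k2=λ(1+15/16z)y_n ⇒ h·k2=z(1+15/16z)y_n
  y_{n+1}/y_n = 1 + 6/11z + 5/11z(1+15/16z) = 1 + z + 75/176z²
  so R(z) = 1 + z + 75/176z².

Solve |R(x)|<1 on ℝ⁻.
x=-1.52: |R|=0.4645
R=1: x+75/176x²=0 ⇒ x=−176/75=-2.3467; min R=1−1/(4·75/176)=0.4133>−1
Confirm numerically:
  x=-2.218: |R|=0.87839 <1
  x=-2.152: |R|=0.82148 <1
  x=-1.687: |R|=0.52577 <1
  x=-1.201: |R|=0.41366 <1
  x=-2.745: |R|=1.46595 >1
  x=-2.551: |R|=1.22213 >1
  x=-2.481: |R|=1.14202 >1
Interval (-2.3467, 0).

(-2.3467,0); λ=-11 ⇒ h* = (176/75)/11 = 0.2133.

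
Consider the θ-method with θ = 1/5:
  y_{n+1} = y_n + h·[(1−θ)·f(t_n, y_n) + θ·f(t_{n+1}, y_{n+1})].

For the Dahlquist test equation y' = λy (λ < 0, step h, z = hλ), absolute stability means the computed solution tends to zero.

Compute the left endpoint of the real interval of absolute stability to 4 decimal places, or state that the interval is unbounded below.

Set f=λy, z=hλ:
  y_{n+1} = y_n + z·[4/5·y_n + 1/5·y_{n+1}] ⇒ (1 − 1/5z)y_{n+1} = (1 + 4/5z)y_n
  so R(z) = (1 + 4/5z)/(1 − 1/5z).

Boundary: |R(x)|=1, x<0.
x=-0.88: |R|=0.2517
R=−1: 1+4/5x = −1+1/5x ⇒ -3/5x=2 ⇒ x=2/(-3/5)=-3.3333
Confirm numerically:
  x=-2.667: |R|=0.73927 <1
  x=-2.591: |R|=0.70663 <1
  x=-1.740: |R|=0.29080 <1
  x=-3.839: |R|=1.17163 >1
  x=-3.515: |R|=1.06400 >1
  x=-3.478: |R|=1.05119 >1
Stable set (-3.3333, 0).

left endpoint -3.3333.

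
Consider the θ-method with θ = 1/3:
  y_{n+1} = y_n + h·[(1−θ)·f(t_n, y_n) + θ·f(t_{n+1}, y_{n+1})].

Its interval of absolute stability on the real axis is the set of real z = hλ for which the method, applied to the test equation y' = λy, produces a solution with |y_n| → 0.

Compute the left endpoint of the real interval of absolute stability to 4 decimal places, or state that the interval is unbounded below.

With y'=λy (z=hλ):
  y_{n+1} = y_n + z·[2/3·y_n + 1/3·y_{n+1}] ⇒ (1 − 1/3z)y_{n+1} = (1 + 2/3z)y_n
  so R(z) = (1 + 2/3z)/(1 − 1/3z).

Find x<0 with |R(x)|<1.
x=-1.67: |R|=0.0728
R=−1: 1+2/3x = −1+1/3x ⇒ -1/3x=2 ⇒ x=2/(-1/3)=-6.0000
Confirm numerically:
  x=-4.541: |R|=0.80652 <1
  x=-4.288: |R|=0.76509 <1
  x=-3.117: |R|=0.52869 <1
  x=-6.318: |R|=1.03413 >1
  x=-6.281: |R|=1.03028 >1
Stable set (-6.0000, 0).

z* = -6.0000.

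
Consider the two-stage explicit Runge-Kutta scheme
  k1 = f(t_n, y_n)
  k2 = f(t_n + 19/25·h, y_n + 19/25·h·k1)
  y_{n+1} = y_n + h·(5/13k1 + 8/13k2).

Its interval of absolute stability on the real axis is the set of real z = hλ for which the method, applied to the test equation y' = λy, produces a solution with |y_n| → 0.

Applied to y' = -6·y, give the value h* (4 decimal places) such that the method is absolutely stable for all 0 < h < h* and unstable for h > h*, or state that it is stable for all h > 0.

(-2.1382,0); λ=-6 ⇒ h* = (325/152)/6 = 0.3564.

Test eqn y'=λy, z=hλ:
  k1=λy_n ⇒ h·k1=z·y_n;  k2=λ(1+19/25z)y_n ⇒ h·k2=z(1+19/25z)y_n
  y_{n+1}/y_n = 1 + 5/13z + 8/13z(1+19/25z) = 1 + z + 152/325z²
  so R(z) = 1 + z + 152/325z².

Find x<0 with |R(x)|<1.
x=-1.3: |R|=0.4904
R=1: x+152/325x²=0 ⇒ x=−325/152=-2.1382; min R=1−1/(4·152/325)=0.4655>−1
Confirm numerically:
  x=-2.107: |R|=0.96930 <1
  x=-2.104: |R|=0.96639 <1
  x=-1.674: |R|=0.63660 <1
  x=-2.668: |R|=1.66114 >1
  x=-2.231: |R|=1.09687 >1
Stable set (-2.1382, 0).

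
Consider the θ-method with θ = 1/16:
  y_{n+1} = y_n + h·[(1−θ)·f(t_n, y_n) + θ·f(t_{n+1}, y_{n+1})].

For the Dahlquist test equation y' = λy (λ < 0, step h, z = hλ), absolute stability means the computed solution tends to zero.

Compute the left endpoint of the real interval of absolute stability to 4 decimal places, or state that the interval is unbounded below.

z* = -2.2857.

On y'=λy, z=hλ:
  y_{n+1} = y_n + z·[15/16·y_n + 1/16·y_{n+1}] ⇒ (1 − 1/16z)y_{n+1} = (1 + 15/16z)y_n
  ⇒ R(z) = (1 + 15/16z)/(1 − 1/16z).

Boundary: |R(x)|=1, x<0.
x=-1.62: |R|=0.4711
R=−1: 1+15/16x = −1+1/16x ⇒ -7/8x=2 ⇒ x=2/(-7/8)=-2.2857
Confirm numerically:
  x=-1.628: |R|=0.47765 <1
  x=-1.490: |R|=0.36306 <1
  x=-1.381: |R|=0.27127 <1
  x=-0.959: |R|=0.09523 <1
  x=-2.842: |R|=1.41333 >1
  x=-2.470: |R|=1.13969 >1
So |R|<1 on (-2.2857, 0).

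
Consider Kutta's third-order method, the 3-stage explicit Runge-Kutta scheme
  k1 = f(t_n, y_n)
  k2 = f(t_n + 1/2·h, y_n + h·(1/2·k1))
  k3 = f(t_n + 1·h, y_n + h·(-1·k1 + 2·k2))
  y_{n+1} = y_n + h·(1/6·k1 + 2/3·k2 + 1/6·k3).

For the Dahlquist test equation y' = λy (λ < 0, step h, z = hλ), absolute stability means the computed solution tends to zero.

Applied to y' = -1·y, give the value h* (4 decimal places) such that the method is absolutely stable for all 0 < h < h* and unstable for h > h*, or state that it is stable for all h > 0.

On y'=λy, z=hλ:
  order 3, 3-stage ⇒ R(z)=1+z+z^2/2+z^3/6
  (e.g. R(-1.48)=0.07490, |R|=0.07490)

Solve |R(x)|<1 on ℝ⁻.
x=-1.48: |R|=0.0749
|R(-2.36)|=0.7659 |R(-0.99)|=0.3383 |R(-0.78)|=0.4451
Bisect:
  x_lo=-2.8693 |R|=1.6900  x_hi=-0.3685 |R|=0.6911
  mid=-1.61888 |R|=0.01562 →hi
  mid=-2.24410 |R|=0.60965 →hi
  mid=-2.55671 |R|=1.07376 →lo
  mid=-2.40040 |R|=0.82460 →hi
  mid=-2.47856 |R|=0.94466 →hi
  mid=-2.51763 |R|=1.00805 →lo
  mid=-2.49809 |R|=0.97607 →hi
  ...
  [-2.51275,-2.51260] ⇒ x*=-2.5127
Interval (-2.5127, 0).

(-2.5127,0); λ=-1 ⇒ h* = 2.5127.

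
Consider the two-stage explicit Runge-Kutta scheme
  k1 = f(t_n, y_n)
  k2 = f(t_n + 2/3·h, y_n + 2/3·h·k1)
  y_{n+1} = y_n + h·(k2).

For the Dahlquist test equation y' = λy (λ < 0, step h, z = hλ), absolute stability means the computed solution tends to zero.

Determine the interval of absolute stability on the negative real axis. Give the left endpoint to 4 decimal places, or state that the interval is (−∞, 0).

On y'=λy, z=hλ:
  k1=λy_n ⇒ h·k1=z·y_n;  k2=λ(1+2/3z)y_n ⇒ h·k2=z(1+2/3z)y_n
  y_{n+1}/y_n = 1 + z(1+2/3z) = 1 + z + 2/3z²
  ⇒ R(z) = 1 + z + 2/3z².

Solve |R(x)|<1 on ℝ⁻.
x=-1.06: |R|=0.6891
R=1: x+2/3x²=0 ⇒ x=−3/2=-1.5000; min R=1−1/(4·2/3)=0.6250>−1
Confirm numerically:
  x=-1.029: |R|=0.67689 <1
  x=-1.013: |R|=0.67111 <1
  x=-0.751: |R|=0.62500 <1
  x=-0.631: |R|=0.63444 <1
  x=-1.910: |R|=1.52207 >1
  x=-1.904: |R|=1.51281 >1
  x=-1.860: |R|=1.44640 >1
Interval (-1.5000, 0).

(-1.5000, 0).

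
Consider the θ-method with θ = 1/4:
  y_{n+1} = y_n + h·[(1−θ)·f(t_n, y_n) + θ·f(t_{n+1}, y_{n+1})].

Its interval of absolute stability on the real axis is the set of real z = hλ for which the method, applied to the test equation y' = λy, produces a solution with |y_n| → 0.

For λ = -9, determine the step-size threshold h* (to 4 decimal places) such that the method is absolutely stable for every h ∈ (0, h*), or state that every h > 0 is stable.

(-4.0000,0); λ=-9 ⇒ h* = (4)/9 = 0.4444.

With y'=λy (z=hλ):
  y_{n+1} = y_n + z·[3/4·y_n + 1/4·y_{n+1}] ⇒ (1 − 1/4z)y_{n+1} = (1 + 3/4z)y_n
  Hence R(z) = (1 + 3/4z)/(1 − 1/4z).

Solve |R(x)|<1 on ℝ⁻.
x=-1.72: |R|=0.2028
R=−1: 1+3/4x = −1+1/4x ⇒ -1/2x=2 ⇒ x=2/(-1/2)=-4.0000
Confirm numerically:
  x=-2.811: |R|=0.65086 <1
  x=-2.403: |R|=0.50117 <1
  x=-1.908: |R|=0.29181 <1
  x=-4.409: |R|=1.09728 >1
  x=-4.067: |R|=1.01661 >1
Stable set (-4.0000, 0).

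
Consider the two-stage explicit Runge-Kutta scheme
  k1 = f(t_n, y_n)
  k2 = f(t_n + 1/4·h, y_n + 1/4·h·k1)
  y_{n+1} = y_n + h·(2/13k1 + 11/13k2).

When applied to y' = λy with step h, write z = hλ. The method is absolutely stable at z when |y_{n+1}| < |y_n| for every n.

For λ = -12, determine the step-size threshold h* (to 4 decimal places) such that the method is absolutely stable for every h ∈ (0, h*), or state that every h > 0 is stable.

With y'=λy (z=hλ):
  k1=λy_n ⇒ h·k1=z·y_n;  k2=λ(1+1/4z)y_n ⇒ h·k2=z(1+1/4z)y_n
  y_{n+1}/y_n = 1 + 2/13z + 11/13z(1+1/4z) = 1 + z + 11/52z²
  so R(z) = 1 + z + 11/52z².

Boundary: |R(x)|=1, x<0.
x=-0.88: |R|=0.2838
R=1: x+11/52x²=0 ⇒ x=−52/11=-4.7273; min R=1−1/(4·11/52)=-0.1818>−1
Confirm numerically:
  x=-4.439: |R|=0.72931 <1
  x=-4.302: |R|=0.61299 <1
  x=-3.742: |R|=0.22008 <1
  x=-2.124: |R|=0.16967 <1
  x=-5.064: |R|=1.36071 >1
  x=-5.063: |R|=1.35957 >1
Stable set (-4.7273, 0).

(-4.7273,0); λ=-12 ⇒ h* = (52/11)/12 = 0.3939.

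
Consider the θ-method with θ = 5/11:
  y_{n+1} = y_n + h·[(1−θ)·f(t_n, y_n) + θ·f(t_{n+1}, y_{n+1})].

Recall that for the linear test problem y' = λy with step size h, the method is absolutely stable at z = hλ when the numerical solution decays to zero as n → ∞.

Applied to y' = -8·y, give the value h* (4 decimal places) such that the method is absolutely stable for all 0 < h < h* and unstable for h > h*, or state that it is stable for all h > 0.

(-22.0000,0); λ=-8 ⇒ h* = (22)/8 = 2.7500.

Test eqn y'=λy, z=hλ:
  y_{n+1} = y_n + z·[6/11·y_n + 5/11·y_{n+1}] ⇒ (1 − 5/11z)y_{n+1} = (1 + 6/11z)y_n
  ⇒ R(z) = (1 + 6/11z)/(1 − 5/11z).

Solve |R(x)|<1 on ℝ⁻.
x=-1.23: |R|=0.2111
R=−1: 1+6/11x = −1+5/11x ⇒ -1/11x=2 ⇒ x=2/(-1/11)=-22.0000
Confirm numerically:
  x=-19.869: |R|=0.98069 <1
  x=-13.956: |R|=0.90042 <1
  x=-11.185: |R|=0.83840 <1
  x=-10.707: |R|=0.82501 <1
  x=-22.520: |R|=1.00421 >1
  x=-22.042: |R|=1.00035 >1
So |R|<1 on (-22.0000, 0).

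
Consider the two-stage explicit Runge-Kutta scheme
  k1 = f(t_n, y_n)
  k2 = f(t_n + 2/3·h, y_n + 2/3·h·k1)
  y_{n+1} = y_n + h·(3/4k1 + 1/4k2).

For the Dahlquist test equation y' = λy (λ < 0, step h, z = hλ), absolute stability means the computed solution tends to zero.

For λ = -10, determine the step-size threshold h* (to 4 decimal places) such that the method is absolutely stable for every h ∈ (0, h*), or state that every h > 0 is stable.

(-6.0000,0); λ=-10 ⇒ h* = (6)/10 = 0.6000.

With y'=λy (z=hλ):
  k1=λy_n ⇒ h·k1=z·y_n;  k2=λ(1+2/3z)y_n ⇒ h·k2=z(1+2/3z)y_n
  y_{n+1}/y_n = 1 + 3/4z + 1/4z(1+2/3z) = 1 + z + 1/6z²
  Hence R(z) = 1 + z + 1/6z².

Solve |R(x)|<1 on ℝ⁻.
x=-0.55: |R|=0.5004
R=1: x+1/6x²=0 ⇒ x=−6=-6.0000; min R=1−1/(4·1/6)=-0.5000>−1
Confirm numerically:
  x=-5.672: |R|=0.68993 <1
  x=-4.317: |R|=0.21092 <1
  x=-3.569: |R|=0.44604 <1
  x=-3.432: |R|=0.46890 <1
  x=-6.336: |R|=1.35482 >1
  x=-6.315: |R|=1.33154 >1
  x=-6.210: |R|=1.21735 >1
So |R|<1 on (-6.0000, 0).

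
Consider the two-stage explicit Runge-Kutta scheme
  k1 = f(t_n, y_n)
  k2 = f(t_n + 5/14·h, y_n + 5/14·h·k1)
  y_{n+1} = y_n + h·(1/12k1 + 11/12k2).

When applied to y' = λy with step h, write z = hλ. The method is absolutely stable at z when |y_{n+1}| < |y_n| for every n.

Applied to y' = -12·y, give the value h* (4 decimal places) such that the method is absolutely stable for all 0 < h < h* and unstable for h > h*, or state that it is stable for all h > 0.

(-3.0545,0); λ=-12 ⇒ h* = (168/55)/12 = 0.2545.

With y'=λy (z=hλ):
  k1=λy_n ⇒ h·k1=z·y_n;  k2=λ(1+5/14z)y_n ⇒ h·k2=z(1+5/14z)y_n
  y_{n+1}/y_n = 1 + 1/12z + 11/12z(1+5/14z) = 1 + z + 55/168z²
  Hence R(z) = 1 + z + 55/168z².

Need |R(x)|<1, x<0.
x=-0.68: |R|=0.4714
R=1: x+55/168x²=0 ⇒ x=−168/55=-3.0545; min R=1−1/(4·55/168)=0.2364>−1
Confirm numerically:
  x=-2.655: |R|=0.65272 <1
  x=-2.543: |R|=0.57412 <1
  x=-1.820: |R|=0.26442 <1
  x=-1.751: |R|=0.25275 <1
  x=-3.320: |R|=1.28852 >1
  x=-3.138: |R|=1.08573 >1
Stable set (-3.0545, 0).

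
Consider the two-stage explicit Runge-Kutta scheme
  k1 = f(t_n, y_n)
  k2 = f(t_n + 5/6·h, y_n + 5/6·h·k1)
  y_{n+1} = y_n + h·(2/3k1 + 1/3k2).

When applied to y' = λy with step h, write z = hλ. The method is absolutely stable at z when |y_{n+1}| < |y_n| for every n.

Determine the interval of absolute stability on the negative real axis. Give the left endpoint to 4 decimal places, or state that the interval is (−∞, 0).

With y'=λy (z=hλ):
  k1=λy_n ⇒ h·k1=z·y_n;  k2=λ(1+5/6z)y_n ⇒ h·k2=z(1+5/6z)y_n
  y_{n+1}/y_n = 1 + 2/3z + 1/3z(1+5/6z) = 1 + z + 5/18z²
  R(z) = 1 + z + 5/18z².

Solve |R(x)|<1 on ℝ⁻.
x=-0.81: |R|=0.3723
R=1: x+5/18x²=0 ⇒ x=−18/5=-3.6000; min R=1−1/(4·5/18)=0.1000>−1
Confirm numerically:
  x=-2.333: |R|=0.17891 <1
  x=-2.031: |R|=0.11482 <1
  x=-1.464: |R|=0.13136 <1
  x=-3.904: |R|=1.32967 >1
  x=-3.763: |R|=1.17038 >1
Interval (-3.6000, 0).

(-3.6000, 0).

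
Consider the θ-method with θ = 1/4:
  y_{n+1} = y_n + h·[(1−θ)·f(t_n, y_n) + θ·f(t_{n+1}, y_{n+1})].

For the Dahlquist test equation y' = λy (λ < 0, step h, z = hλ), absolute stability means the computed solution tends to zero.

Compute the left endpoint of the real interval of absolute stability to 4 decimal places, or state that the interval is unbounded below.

With y'=λy (z=hλ):
  y_{n+1} = y_n + z·[3/4·y_n + 1/4·y_{n+1}] ⇒ (1 − 1/4z)y_{n+1} = (1 + 3/4z)y_n
  Hence R(z) = (1 + 3/4z)/(1 − 1/4z).

Find x<0 with |R(x)|<1.
x=-0.45: |R|=0.5955
R=−1: 1+3/4x = −1+1/4x ⇒ -1/2x=2 ⇒ x=2/(-1/2)=-4.0000
Confirm numerically:
  x=-3.592: |R|=0.89252 <1
  x=-3.035: |R|=0.72566 <1
  x=-1.860: |R|=0.26962 <1
  x=-4.355: |R|=1.08498 >1
  x=-4.219: |R|=1.05329 >1
Stable set (-4.0000, 0).

z* = -4.0000.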